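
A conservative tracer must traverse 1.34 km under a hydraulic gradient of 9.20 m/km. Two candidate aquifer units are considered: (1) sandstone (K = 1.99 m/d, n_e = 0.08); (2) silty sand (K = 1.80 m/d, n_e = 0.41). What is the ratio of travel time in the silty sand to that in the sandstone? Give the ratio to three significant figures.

Unit 1 (sandstone): v = 1.99×0.0092/0.08 = 0.2288 m/d, t = 1340/0.2288 = 5855 d
Unit 2 (silty sand): v = 1.80×0.0092/0.41 = 0.04039 m/d, t = 1340/0.04039 = 33180 d
t(silty sand) / t(sandstone) = 33180/5855 = 5.67

5.67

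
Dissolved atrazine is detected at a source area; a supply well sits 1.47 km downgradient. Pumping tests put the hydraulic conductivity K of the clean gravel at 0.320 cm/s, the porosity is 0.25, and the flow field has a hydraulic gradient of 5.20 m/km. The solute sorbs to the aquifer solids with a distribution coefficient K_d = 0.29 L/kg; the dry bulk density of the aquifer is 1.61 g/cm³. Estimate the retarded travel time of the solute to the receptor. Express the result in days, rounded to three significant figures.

K = 0.320 cm/s × 864 = 276.5 m/d
q = Ki = 276.5 × 0.0052 = 1.438 m/d
Seepage velocity v = q / n = 1.438 / 0.25 = 5.751 m/d
Retardation R = 1 + ρ_b·K_d/n = 1 + 1.61×0.29/0.25 = 2.868
Contaminant velocity v_c = v/R = 5.751/2.868 = 2.005 m/d
L = 1.47 km = 1470 m
t = L/v_c = 1470/2.005 = 733.0 d

733 days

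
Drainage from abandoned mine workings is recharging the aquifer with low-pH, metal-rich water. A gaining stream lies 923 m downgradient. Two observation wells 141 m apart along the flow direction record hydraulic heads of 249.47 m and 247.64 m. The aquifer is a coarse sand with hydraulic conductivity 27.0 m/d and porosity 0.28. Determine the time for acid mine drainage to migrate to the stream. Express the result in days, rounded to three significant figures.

Hydraulic gradient i = (249.47 − 247.64) / 141 = 1.83 / 141 = 0.01298
Darcy flux q = K·i = 27.0 × 0.01298 = 0.3504 m/d
Seepage velocity v = q / n = 0.3504 / 0.28 = 1.252 m/d
t = L / v = 923 / 1.252 = 737.5 d

738 days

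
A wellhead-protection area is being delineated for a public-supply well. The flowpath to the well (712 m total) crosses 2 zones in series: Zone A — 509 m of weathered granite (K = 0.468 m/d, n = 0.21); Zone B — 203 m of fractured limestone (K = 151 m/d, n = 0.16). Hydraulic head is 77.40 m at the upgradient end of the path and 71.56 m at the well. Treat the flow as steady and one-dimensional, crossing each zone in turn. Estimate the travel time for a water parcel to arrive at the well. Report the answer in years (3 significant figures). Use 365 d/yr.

71.2 years

Total head drop ΔH = 77.40 − 71.56 = 5.84 m
Continuity: the same q passes through each zone, so ΔH = q·Σ(L_j/K_j) — the zones act as resistances in series.
Σ(L/K) = 509/0.468 + 203/151 = 1088 + 1.344 = 1089 d
q = ΔH / Σ(L/K) = 5.84 / 1089 = 0.005363 m/d (same in every zone)
Zone A: v = q/n = 0.005363/0.21 = 0.02554 m/d → t_A = 509/0.02554 = 19930 d
Zone B: v = q/n = 0.005363/0.16 = 0.03352 m/d → t_B = 203/0.03352 = 6056 d
Total t = 19930 + 6056 = 25990 d
   = 25990 / 365 = 71.2 yr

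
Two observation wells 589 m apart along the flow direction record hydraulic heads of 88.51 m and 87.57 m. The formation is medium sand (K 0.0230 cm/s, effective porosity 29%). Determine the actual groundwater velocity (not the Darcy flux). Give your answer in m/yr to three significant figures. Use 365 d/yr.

39.9 m/yr

Hydraulic gradient i = (88.51 − 87.57) / 589 = 0.94 / 589 = 0.001596
K = 0.0230 cm/s × 864 = 19.87 m/d
Darcy flux q = K·i = 19.87 × 0.001596 = 0.03171 m/d
v_s = q/n_e = 0.03171/0.29 = 0.1094 m/d
   = 0.1094 × 365 = 39.9 m/yr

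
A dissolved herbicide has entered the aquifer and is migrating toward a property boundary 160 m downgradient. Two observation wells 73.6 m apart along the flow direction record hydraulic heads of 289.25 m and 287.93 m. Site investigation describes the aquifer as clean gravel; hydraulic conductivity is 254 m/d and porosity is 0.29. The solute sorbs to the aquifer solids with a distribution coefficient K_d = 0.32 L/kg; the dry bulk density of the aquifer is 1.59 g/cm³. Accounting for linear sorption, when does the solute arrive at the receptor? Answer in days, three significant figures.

28.1 days

Hydraulic gradient i = (289.25 − 287.93) / 73.6 = 1.32 / 73.6 = 0.01793
Darcy flux q = K·i = 254 × 0.01793 = 4.555 m/d
v = Ki/n = 254·0.01793/0.29 = 15.71 m/d
Retardation R = 1 + ρ_b·K_d/n = 1 + 1.59×0.32/0.29 = 2.754
Contaminant velocity v_c = v/R = 15.71/2.754 = 5.703 m/d
t = L/v_c = 160/5.703 = 28.06 d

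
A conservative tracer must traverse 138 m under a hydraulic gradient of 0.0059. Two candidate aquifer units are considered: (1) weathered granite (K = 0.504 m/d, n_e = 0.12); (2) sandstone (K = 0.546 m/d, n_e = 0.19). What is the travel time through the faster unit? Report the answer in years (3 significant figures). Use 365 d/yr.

15.3 years

Unit 1 (weathered granite): v = 0.504×0.0059/0.12 = 0.02478 m/d, t = 138/0.02478 = 5569 d
Unit 2 (sandstone): v = 0.546×0.0059/0.19 = 0.01695 m/d, t = 138/0.01695 = 8139 d
Faster: 5569 d / 365 = 15.3 yr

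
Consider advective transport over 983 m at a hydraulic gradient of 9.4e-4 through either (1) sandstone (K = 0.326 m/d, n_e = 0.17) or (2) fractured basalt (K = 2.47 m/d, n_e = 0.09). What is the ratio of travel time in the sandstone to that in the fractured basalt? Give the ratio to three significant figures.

Unit 1 (sandstone): v = 0.326×9.4e-4/0.17 = 0.001803 m/d, t = 983/0.001803 = 545300 d
Unit 2 (fractured basalt): v = 2.47×9.4e-4/0.09 = 0.02580 m/d, t = 983/0.02580 = 38100 d
t(sandstone) / t(fractured basalt) = 545300/38100 = 14.3

14.3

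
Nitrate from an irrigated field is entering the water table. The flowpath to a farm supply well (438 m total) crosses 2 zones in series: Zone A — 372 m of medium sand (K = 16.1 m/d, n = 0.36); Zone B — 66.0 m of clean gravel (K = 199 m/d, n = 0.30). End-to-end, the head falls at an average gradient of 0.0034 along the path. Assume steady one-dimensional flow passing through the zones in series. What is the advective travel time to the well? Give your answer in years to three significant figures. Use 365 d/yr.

6.63 years

For zones in series the flux q is common to all zones; the equivalent conductivity is the harmonic (thickness-weighted) mean, K_eq = L_total / Σ(L_j/K_j).
Σ(L/K) = 372/16.1 + 66.0/199 = 23.11 + 0.3317 = 23.44 d
K_eq = L_total / Σ(L/K) = 438 / 23.44 = 18.69 m/d
q = K_eq · i = 18.69 × 0.0034 = 0.06354 m/d (same in every zone)
Zone A: v = q/n = 0.06354/0.36 = 0.1765 m/d → t_A = 372/0.1765 = 2108 d
Zone B: v = q/n = 0.06354/0.30 = 0.2118 m/d → t_B = 66.0/0.2118 = 311.6 d
Total t = 2108 + 311.6 = 2419 d
   = 2419 / 365 = 6.63 yr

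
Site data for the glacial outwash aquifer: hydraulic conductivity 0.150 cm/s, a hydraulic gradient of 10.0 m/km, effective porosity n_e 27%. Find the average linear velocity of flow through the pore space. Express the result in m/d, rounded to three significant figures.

4.80 m/d

K = 0.150 cm/s × 864 = 129.6 m/d
q = Ki = 129.6 × 0.010 = 1.296 m/d
v = Ki/n = 129.6·0.010/0.27 = 4.800 m/d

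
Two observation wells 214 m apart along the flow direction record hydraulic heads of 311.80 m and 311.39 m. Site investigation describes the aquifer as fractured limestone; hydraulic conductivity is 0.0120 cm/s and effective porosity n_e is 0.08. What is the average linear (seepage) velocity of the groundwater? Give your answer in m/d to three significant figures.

Hydraulic gradient i = (311.80 − 311.39) / 214 = 0.41 / 214 = 0.001916
K = 0.0120 cm/s × 864 = 10.37 m/d
Specific discharge q = 10.37 × 0.001916 = 0.01986 m/d
v = Ki/n = 10.37·0.001916/0.08 = 0.2483 m/d

0.248 m/d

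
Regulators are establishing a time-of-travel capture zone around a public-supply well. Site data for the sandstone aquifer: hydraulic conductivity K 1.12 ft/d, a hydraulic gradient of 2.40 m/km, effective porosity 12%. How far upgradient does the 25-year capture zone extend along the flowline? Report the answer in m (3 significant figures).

62.3 m

K = 1.12 ft/d × 0.3048 = 0.3414 m/d
Darcy flux q = K·i = 0.3414 × 0.0024 = 8.193e-4 m/d
Seepage velocity v = q / n = 8.193e-4 / 0.12 = 0.006828 m/d
T = 25 yr × 365 = 9125 d
L = v × T = 0.006828 × 9125 = 62.30 m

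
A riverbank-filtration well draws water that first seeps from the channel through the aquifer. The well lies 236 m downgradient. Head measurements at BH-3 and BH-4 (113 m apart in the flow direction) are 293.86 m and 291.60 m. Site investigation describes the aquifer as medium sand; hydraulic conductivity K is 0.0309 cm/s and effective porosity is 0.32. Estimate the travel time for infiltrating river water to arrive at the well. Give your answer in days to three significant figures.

Hydraulic gradient i = (293.86 − 291.60) / 113 = 2.26 / 113 = 0.02000
K = 0.0309 cm/s × 864 = 26.70 m/d
q = Ki = 26.70 × 0.02000 = 0.5340 m/d
Average linear velocity = 0.5340 / 0.32 = 1.669 m/d
t = L / v = 236 / 1.669 = 141.4 d

141 days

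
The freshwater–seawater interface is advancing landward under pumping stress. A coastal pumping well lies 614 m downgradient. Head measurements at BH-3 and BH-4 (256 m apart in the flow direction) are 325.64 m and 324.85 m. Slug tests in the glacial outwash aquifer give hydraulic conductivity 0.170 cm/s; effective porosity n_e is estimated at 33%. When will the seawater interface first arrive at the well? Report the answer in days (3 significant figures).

Hydraulic gradient i = (325.64 − 324.85) / 256 = 0.79 / 256 = 0.003086
K = 0.170 cm/s × 864 = 146.9 m/d
Darcy flux q = K·i = 146.9 × 0.003086 = 0.4533 m/d
Seepage velocity v = q / n = 0.4533 / 0.33 = 1.374 m/d
t = L / v = 614 / 1.374 = 447.0 d

447 days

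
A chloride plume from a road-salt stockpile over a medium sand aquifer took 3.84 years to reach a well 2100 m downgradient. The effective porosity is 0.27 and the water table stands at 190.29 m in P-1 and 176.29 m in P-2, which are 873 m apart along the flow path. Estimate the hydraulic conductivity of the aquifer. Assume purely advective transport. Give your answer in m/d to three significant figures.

Hydraulic gradient i = (190.29 − 176.29) / 873 = 14.00 / 873 = 0.01604
t = 3.84 years = 1402 d
v = L / t = 2100 / 1402 = 1.498 m/d
K = v · n / i = 1.498 × 0.27 / 0.01604 = 25.2 m/d

25.2 m/d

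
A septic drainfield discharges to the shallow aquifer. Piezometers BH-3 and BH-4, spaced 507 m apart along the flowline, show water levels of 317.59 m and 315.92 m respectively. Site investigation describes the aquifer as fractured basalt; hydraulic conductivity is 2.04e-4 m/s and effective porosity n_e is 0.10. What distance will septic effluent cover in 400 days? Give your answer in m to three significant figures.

Hydraulic gradient i = (317.59 − 315.92) / 507 = 1.67 / 507 = 0.003294
K = 2.04e-4 m/s × 86400 s/d = 17.63 m/d
q = Ki = 17.63 × 0.003294 = 0.05806 m/d
v_s = q/n_e = 0.05806/0.10 = 0.5806 m/d
L = v × T = 0.5806 × 400 = 232.2 m

232 m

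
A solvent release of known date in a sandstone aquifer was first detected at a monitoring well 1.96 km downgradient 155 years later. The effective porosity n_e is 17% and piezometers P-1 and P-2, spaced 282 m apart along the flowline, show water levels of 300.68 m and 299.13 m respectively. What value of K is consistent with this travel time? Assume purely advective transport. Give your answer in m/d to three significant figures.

1.07 m/d

Hydraulic gradient i = (300.68 − 299.13) / 282 = 1.55 / 282 = 0.005496
t = 155 years = 56580 d
L = 1.96 km = 1960 m
v = L / t = 1960 / 56580 = 0.03464 m/d
K = v · n / i = 0.03464 × 0.17 / 0.005496 = 1.07 m/d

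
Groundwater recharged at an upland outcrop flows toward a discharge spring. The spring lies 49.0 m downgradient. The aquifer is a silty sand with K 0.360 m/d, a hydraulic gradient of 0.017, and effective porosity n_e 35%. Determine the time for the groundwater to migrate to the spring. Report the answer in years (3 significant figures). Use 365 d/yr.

Darcy flux q = K·i = 0.360 × 0.017 = 0.006120 m/d
v_s = q/n_e = 0.006120/0.35 = 0.01749 m/d
t = L / v = 49.0 / 0.01749 = 2802 d
   = 2802 / 365 = 7.68 yr

7.68 years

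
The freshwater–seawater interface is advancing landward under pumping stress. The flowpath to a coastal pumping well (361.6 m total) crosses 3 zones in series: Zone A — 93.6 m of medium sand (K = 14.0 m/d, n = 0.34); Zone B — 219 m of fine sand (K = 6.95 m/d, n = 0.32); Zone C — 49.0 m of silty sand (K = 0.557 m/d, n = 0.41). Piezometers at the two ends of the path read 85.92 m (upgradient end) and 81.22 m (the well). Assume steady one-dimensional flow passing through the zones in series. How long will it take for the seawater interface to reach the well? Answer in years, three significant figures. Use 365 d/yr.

8.97 years

Total head drop ΔH = 85.92 − 81.22 = 4.70 m
Continuity: the same q passes through each zone, so ΔH = q·Σ(L_j/K_j) — the zones act as resistances in series.
Σ(L/K) = 93.6/14.0 + 219/6.95 + 49.0/0.557 = 6.686 + 31.51 + 87.97 = 126.2 d
q = ΔH / Σ(L/K) = 4.70 / 126.2 = 0.03725 m/d (same in every zone)
Zone A: v = q/n = 0.03725/0.34 = 0.1096 m/d → t_A = 93.6/0.1096 = 854.3 d
Zone B: v = q/n = 0.03725/0.32 = 0.1164 m/d → t_B = 219/0.1164 = 1881 d
Zone C: v = q/n = 0.03725/0.41 = 0.09086 m/d → t_C = 49.0/0.09086 = 539.3 d
Total t = 854.3 + 1881 + 539.3 = 3275 d
   = 3275 / 365 = 8.97 yr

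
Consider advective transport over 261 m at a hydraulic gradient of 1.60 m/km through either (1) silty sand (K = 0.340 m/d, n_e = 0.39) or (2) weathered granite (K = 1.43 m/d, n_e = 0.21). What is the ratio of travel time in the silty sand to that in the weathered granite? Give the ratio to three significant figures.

7.81

Unit 1 (silty sand): v = 0.340×0.0016/0.39 = 0.001395 m/d, t = 261/0.001395 = 187100 d
Unit 2 (weathered granite): v = 1.43×0.0016/0.21 = 0.01090 m/d, t = 261/0.01090 = 23960 d
t(silty sand) / t(weathered granite) = 187100/23960 = 7.81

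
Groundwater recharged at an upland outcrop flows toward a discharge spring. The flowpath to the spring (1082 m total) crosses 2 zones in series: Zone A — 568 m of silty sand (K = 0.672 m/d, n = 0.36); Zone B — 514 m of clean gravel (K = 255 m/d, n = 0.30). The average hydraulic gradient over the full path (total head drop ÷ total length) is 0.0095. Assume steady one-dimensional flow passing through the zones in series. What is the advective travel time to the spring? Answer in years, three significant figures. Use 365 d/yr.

81.0 years

Continuity: the same q passes through each zone, so ΔH = q·Σ(L_j/K_j) — the zones act as resistances in series.
Σ(L/K) = 568/0.672 + 514/255 = 845.2 + 2.016 = 847.3 d
K_eq = L_total / Σ(L/K) = 1082 / 847.3 = 1.277 m/d
q = K_eq · i = 1.277 × 0.0095 = 0.01213 m/d (same in every zone)
Zone A: v = q/n = 0.01213/0.36 = 0.03370 m/d → t_A = 568/0.03370 = 16850 d
Zone B: v = q/n = 0.01213/0.30 = 0.04044 m/d → t_B = 514/0.04044 = 12710 d
Total t = 16850 + 12710 = 29560 d
   = 29560 / 365 = 81.0 yr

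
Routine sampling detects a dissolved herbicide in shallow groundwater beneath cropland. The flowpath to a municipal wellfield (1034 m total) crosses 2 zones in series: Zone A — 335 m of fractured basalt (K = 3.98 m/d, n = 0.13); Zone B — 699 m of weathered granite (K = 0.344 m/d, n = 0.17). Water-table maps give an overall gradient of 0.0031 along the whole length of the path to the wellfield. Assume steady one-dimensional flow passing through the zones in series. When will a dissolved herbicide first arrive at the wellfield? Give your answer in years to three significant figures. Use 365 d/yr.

294 years

Steady 1-D flow in series ⇒ the Darcy flux q is identical in every zone and the zone head losses add (resistances L/K in series).
Σ(L/K) = 335/3.98 + 699/0.344 = 84.17 + 2032 = 2116 d
K_eq = L_total / Σ(L/K) = 1034 / 2116 = 0.4886 m/d
q = K_eq · i = 0.4886 × 0.0031 = 0.001515 m/d (same in every zone)
Zone A: v = q/n = 0.001515/0.13 = 0.01165 m/d → t_A = 335/0.01165 = 28750 d
Zone B: v = q/n = 0.001515/0.17 = 0.008910 m/d → t_B = 699/0.008910 = 78450 d
Total t = 28750 + 78450 = 107200 d
   = 107200 / 365 = 294 yr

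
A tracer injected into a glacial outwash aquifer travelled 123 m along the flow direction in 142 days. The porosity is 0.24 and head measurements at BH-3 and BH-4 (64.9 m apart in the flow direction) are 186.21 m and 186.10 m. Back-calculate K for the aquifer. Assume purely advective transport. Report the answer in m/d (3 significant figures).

Hydraulic gradient i = (186.21 − 186.10) / 64.9 = 0.11 / 64.9 = 0.001695
v = L / t = 123 / 142 = 0.8662 m/d
K = v · n / i = 0.8662 × 0.24 / 0.001695 = 123 m/d

123 m/d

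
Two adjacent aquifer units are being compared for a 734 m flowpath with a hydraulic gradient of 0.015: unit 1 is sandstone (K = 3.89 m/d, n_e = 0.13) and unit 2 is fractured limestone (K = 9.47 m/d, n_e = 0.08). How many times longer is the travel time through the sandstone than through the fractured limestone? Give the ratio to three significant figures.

3.96

Unit 1 (sandstone): v = 3.89×0.015/0.13 = 0.4488 m/d, t = 734/0.4488 = 1635 d
Unit 2 (fractured limestone): v = 9.47×0.015/0.08 = 1.776 m/d, t = 734/1.776 = 413.4 d
t(sandstone) / t(fractured limestone) = 1635/413.4 = 3.96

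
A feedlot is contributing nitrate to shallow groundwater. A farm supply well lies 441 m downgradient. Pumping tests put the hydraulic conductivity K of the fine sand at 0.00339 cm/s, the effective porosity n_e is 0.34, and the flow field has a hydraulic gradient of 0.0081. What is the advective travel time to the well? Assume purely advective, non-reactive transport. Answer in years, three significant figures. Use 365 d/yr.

K = 0.00339 cm/s × 864 = 2.929 m/d
Darcy flux q = K·i = 2.929 × 0.0081 = 0.02372 m/d
Average linear velocity = 0.02372 / 0.34 = 0.06978 m/d
t = L / v = 441 / 0.06978 = 6320 d
   = 6320 / 365 = 17.3 yr

17.3 years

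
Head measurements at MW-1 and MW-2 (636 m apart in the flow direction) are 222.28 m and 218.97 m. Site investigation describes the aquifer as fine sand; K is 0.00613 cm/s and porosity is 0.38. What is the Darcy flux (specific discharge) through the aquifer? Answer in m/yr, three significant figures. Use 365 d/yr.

Hydraulic gradient i = (222.28 − 218.97) / 636 = 3.31 / 636 = 0.005204
K = 0.00613 cm/s × 864 = 5.296 m/d
q = Ki = 5.296 × 0.005204 = 0.02756 m/d
   = 0.02756 × 365 = 10.1 m/yr

10.1 m/yr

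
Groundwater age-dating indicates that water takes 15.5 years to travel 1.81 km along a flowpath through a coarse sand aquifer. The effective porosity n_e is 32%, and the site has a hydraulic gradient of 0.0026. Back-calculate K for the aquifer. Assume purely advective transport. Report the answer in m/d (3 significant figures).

39.4 m/d

t = 15.5 years = 5658 d
L = 1.81 km = 1810 m
v = L / t = 1810 / 5658 = 0.3199 m/d
K = v · n / i = 0.3199 × 0.32 / 0.0026 = 39.4 m/d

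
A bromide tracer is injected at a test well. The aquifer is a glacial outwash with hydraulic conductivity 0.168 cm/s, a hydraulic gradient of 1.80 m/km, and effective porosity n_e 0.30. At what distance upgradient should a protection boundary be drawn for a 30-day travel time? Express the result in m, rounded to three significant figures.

26.1 m

K = 0.168 cm/s × 864 = 145.2 m/d
Darcy flux q = K·i = 145.2 × 0.0018 = 0.2613 m/d
Average linear velocity = 0.2613 / 0.30 = 0.8709 m/d
L = v × T = 0.8709 × 30 = 26.13 m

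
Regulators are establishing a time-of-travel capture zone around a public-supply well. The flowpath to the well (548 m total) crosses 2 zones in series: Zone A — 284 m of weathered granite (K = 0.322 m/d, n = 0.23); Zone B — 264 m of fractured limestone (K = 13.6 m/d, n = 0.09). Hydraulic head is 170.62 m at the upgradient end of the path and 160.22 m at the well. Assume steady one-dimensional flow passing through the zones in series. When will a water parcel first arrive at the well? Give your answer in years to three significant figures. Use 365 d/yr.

Total head drop ΔH = 170.62 − 160.22 = 10.40 m
Continuity: the same q passes through each zone, so ΔH = q·Σ(L_j/K_j) — the zones act as resistances in series.
Σ(L/K) = 284/0.322 + 264/13.6 = 882.0 + 19.41 = 901.4 d
q = ΔH / Σ(L/K) = 10.40 / 901.4 = 0.01154 m/d (same in every zone)
Zone A: v = q/n = 0.01154/0.23 = 0.05016 m/d → t_A = 284/0.05016 = 5661 d
Zone B: v = q/n = 0.01154/0.09 = 0.1282 m/d → t_B = 264/0.1282 = 2059 d
Total t = 5661 + 2059 = 7721 d
   = 7721 / 365 = 21.2 yr

21.2 years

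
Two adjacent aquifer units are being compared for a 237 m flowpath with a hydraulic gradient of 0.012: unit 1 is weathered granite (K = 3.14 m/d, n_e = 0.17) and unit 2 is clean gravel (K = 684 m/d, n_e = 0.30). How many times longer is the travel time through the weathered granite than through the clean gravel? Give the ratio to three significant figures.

123

Unit 1 (weathered granite): v = 3.14×0.012/0.17 = 0.2216 m/d, t = 237/0.2216 = 1069 d
Unit 2 (clean gravel): v = 684×0.012/0.30 = 27.36 m/d, t = 237/27.36 = 8.662 d
t(weathered granite) / t(clean gravel) = 1069/8.662 = 123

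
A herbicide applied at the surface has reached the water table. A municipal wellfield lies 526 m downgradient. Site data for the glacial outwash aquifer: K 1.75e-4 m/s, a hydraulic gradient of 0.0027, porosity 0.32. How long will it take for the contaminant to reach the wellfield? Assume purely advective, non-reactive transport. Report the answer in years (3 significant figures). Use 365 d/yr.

11.3 years

K = 1.75e-4 m/s × 86400 s/d = 15.12 m/d
q = Ki = 15.12 × 0.0027 = 0.04082 m/d
v_s = q/n_e = 0.04082/0.32 = 0.1276 m/d
t = L / v = 526 / 0.1276 = 4123 d
   = 4123 / 365 = 11.3 yr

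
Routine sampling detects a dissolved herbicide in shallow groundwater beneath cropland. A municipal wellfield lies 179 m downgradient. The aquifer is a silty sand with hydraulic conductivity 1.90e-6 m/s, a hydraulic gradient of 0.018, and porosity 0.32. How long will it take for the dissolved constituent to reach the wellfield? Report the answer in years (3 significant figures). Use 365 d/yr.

K = 1.90e-6 m/s × 86400 s/d = 0.1642 m/d
Darcy flux q = K·i = 0.1642 × 0.018 = 0.002955 m/d
v = Ki/n = 0.1642·0.018/0.32 = 0.009234 m/d
t = L / v = 179 / 0.009234 = 19380 d
   = 19380 / 365 = 53.1 yr

53.1 years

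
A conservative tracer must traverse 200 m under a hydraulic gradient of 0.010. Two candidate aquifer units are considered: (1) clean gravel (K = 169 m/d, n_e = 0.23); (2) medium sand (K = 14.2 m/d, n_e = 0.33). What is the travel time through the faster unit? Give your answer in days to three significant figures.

Unit 1 (clean gravel): v = 169×0.010/0.23 = 7.348 m/d, t = 200/7.348 = 27.22 d
Unit 2 (medium sand): v = 14.2×0.010/0.33 = 0.4303 m/d, t = 200/0.4303 = 464.8 d
Faster unit: t = 27.2 d

27.2 days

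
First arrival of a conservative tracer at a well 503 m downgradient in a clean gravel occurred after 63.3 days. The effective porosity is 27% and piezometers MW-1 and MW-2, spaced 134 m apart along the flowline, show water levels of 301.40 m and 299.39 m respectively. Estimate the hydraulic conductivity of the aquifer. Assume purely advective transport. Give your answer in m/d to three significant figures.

143 m/d

Hydraulic gradient i = (301.40 − 299.39) / 134 = 2.01 / 134 = 0.01500
v = L / t = 503 / 63.3 = 7.946 m/d
K = v · n / i = 7.946 × 0.27 / 0.01500 = 143 m/d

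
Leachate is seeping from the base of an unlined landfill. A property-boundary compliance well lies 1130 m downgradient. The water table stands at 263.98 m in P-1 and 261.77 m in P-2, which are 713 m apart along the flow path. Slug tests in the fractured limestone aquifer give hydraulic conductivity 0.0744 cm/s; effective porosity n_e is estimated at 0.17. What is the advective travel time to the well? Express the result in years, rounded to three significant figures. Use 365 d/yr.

Hydraulic gradient i = (263.98 − 261.77) / 713 = 2.21 / 713 = 0.003100
K = 0.0744 cm/s × 864 = 64.28 m/d
q = Ki = 64.28 × 0.003100 = 0.1992 m/d
Seepage velocity v = q / n = 0.1992 / 0.17 = 1.172 m/d
t = L / v = 1130 / 1.172 = 964.1 d
   = 964.1 / 365 = 2.64 yr

2.64 years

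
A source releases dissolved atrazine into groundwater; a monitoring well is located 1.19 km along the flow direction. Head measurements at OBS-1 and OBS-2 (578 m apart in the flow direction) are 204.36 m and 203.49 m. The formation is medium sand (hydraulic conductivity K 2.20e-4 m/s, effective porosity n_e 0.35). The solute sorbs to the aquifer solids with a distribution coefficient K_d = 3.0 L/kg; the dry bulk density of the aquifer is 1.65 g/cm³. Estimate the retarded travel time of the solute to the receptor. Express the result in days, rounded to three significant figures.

Hydraulic gradient i = (204.36 − 203.49) / 578 = 0.87 / 578 = 0.001505
K = 2.20e-4 m/s × 86400 s/d = 19.01 m/d
Darcy flux q = K·i = 19.01 × 0.001505 = 0.02861 m/d
Seepage velocity v = q / n = 0.02861 / 0.35 = 0.08174 m/d
Retardation R = 1 + ρ_b·K_d/n = 1 + 1.65×3.0/0.35 = 15.14
Contaminant velocity v_c = v/R = 0.08174/15.14 = 0.005398 m/d
L = 1.19 km = 1190 m
t = L/v_c = 1190/0.005398 = 220400 d

220000 days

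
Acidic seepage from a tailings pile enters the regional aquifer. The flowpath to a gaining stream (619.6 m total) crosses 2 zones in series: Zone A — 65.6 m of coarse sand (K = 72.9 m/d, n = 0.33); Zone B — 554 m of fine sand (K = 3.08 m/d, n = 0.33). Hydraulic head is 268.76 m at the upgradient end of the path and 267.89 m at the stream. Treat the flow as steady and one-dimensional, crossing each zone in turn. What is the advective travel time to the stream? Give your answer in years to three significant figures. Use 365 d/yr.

Total head drop ΔH = 268.76 − 267.89 = 0.87 m
Steady 1-D flow in series ⇒ the Darcy flux q is identical in every zone and the zone head losses add (resistances L/K in series).
Σ(L/K) = 65.6/72.9 + 554/3.08 = 0.8999 + 179.9 = 180.8 d
q = ΔH / Σ(L/K) = 0.87 / 180.8 = 0.004813 m/d (same in every zone)
Zone A: v = q/n = 0.004813/0.33 = 0.01458 m/d → t_A = 65.6/0.01458 = 4498 d
Zone B: v = q/n = 0.004813/0.33 = 0.01458 m/d → t_B = 554/0.01458 = 37990 d
Total t = 4498 + 37990 = 42480 d
   = 42480 / 365 = 116 yr

116 years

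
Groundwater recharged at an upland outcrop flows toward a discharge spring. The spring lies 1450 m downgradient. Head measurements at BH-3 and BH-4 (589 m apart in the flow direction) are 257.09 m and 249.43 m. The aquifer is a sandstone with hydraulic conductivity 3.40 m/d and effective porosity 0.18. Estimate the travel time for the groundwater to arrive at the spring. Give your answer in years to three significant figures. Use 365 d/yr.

Hydraulic gradient i = (257.09 − 249.43) / 589 = 7.66 / 589 = 0.01301
q = Ki = 3.40 × 0.01301 = 0.04422 m/d
v_s = q/n_e = 0.04422/0.18 = 0.2457 m/d
t = L / v = 1450 / 0.2457 = 5903 d
   = 5903 / 365 = 16.2 yr

16.2 years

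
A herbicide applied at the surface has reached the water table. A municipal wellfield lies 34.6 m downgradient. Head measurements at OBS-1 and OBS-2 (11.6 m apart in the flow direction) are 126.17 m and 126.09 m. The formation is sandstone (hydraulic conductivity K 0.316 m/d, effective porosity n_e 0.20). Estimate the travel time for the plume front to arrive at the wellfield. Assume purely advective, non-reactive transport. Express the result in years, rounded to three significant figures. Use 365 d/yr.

Hydraulic gradient i = (126.17 − 126.09) / 11.6 = 0.08 / 11.6 = 0.006897
q = Ki = 0.316 × 0.006897 = 0.002179 m/d
v_s = q/n_e = 0.002179/0.20 = 0.01090 m/d
t = L / v = 34.6 / 0.01090 = 3175 d
   = 3175 / 365 = 8.70 yr

8.70 years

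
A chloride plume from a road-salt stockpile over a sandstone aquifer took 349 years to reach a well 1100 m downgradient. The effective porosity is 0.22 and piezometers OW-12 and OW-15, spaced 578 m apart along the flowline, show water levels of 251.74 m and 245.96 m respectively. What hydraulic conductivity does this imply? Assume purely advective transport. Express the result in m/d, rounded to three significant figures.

0.190 m/d

Hydraulic gradient i = (251.74 − 245.96) / 578 = 5.78 / 578 = 0.01000
t = 349 years = 127400 d
v = L / t = 1100 / 127400 = 0.008635 m/d
K = v · n / i = 0.008635 × 0.22 / 0.01000 = 0.190 m/d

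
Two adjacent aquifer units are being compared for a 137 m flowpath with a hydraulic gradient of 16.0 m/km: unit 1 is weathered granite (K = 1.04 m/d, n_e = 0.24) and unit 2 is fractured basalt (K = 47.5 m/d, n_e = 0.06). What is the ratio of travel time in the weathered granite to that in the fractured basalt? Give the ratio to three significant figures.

Unit 1 (weathered granite): v = 1.04×0.016/0.24 = 0.06933 m/d, t = 137/0.06933 = 1976 d
Unit 2 (fractured basalt): v = 47.5×0.016/0.06 = 12.67 m/d, t = 137/12.67 = 10.82 d
t(weathered granite) / t(fractured basalt) = 1976/10.82 = 183

183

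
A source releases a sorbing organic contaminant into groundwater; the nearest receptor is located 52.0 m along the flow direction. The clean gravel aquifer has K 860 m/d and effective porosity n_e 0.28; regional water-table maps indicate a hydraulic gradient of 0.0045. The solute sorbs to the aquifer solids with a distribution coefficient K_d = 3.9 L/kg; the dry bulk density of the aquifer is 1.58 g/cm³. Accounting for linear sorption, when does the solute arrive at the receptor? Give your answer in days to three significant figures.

Darcy flux q = K·i = 860 × 0.0045 = 3.870 m/d
v = Ki/n = 860·0.0045/0.28 = 13.82 m/d
Retardation R = 1 + ρ_b·K_d/n = 1 + 1.58×3.9/0.28 = 23.01
Contaminant velocity v_c = v/R = 13.82/23.01 = 0.6007 m/d
t = L/v_c = 52.0/0.6007 = 86.56 d

86.6 days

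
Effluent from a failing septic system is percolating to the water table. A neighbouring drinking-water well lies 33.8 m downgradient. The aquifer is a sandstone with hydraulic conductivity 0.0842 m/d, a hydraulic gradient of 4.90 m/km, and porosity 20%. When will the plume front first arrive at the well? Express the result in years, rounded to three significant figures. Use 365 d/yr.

Specific discharge q = 0.0842 × 0.0049 = 4.126e-4 m/d
Seepage velocity v = q / n = 4.126e-4 / 0.20 = 0.002063 m/d
t = L / v = 33.8 / 0.002063 = 16380 d
   = 16380 / 365 = 44.9 yr

44.9 years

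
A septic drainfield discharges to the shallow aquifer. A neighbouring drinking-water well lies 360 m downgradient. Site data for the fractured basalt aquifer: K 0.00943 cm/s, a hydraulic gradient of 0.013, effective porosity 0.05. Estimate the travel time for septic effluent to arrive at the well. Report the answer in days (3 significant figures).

K = 0.00943 cm/s × 864 = 8.148 m/d
q = Ki = 8.148 × 0.013 = 0.1059 m/d
Seepage velocity v = q / n = 0.1059 / 0.05 = 2.118 m/d
t = L / v = 360 / 2.118 = 169.9 d

170 days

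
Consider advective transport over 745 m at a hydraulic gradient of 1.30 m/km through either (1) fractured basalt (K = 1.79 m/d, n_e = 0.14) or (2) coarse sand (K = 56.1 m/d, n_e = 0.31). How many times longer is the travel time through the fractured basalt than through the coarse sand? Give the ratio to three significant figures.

14.2

Unit 1 (fractured basalt): v = 1.79×0.0013/0.14 = 0.01662 m/d, t = 745/0.01662 = 44820 d
Unit 2 (coarse sand): v = 56.1×0.0013/0.31 = 0.2353 m/d, t = 745/0.2353 = 3167 d
t(fractured basalt) / t(coarse sand) = 44820/3167 = 14.2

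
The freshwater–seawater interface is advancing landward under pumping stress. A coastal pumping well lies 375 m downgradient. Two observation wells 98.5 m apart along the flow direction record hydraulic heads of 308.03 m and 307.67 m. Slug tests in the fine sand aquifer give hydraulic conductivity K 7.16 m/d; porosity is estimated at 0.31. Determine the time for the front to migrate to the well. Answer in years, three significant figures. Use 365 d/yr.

12.2 years

Hydraulic gradient i = (308.03 − 307.67) / 98.5 = 0.36 / 98.5 = 0.003655
q = Ki = 7.16 × 0.003655 = 0.02617 m/d
v = Ki/n = 7.16·0.003655/0.31 = 0.08441 m/d
t = L / v = 375 / 0.08441 = 4442 d
   = 4442 / 365 = 12.2 yr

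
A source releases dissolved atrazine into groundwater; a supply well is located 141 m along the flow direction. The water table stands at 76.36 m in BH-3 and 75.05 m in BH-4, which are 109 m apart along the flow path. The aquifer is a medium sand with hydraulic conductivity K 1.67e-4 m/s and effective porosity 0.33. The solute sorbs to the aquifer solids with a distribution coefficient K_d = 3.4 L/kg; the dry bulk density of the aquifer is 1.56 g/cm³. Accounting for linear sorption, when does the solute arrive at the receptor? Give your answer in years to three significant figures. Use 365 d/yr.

Hydraulic gradient i = (76.36 − 75.05) / 109 = 1.31 / 109 = 0.01202
K = 1.67e-4 m/s × 86400 s/d = 14.43 m/d
Specific discharge q = 14.43 × 0.01202 = 0.1734 m/d
Average linear velocity = 0.1734 / 0.33 = 0.5255 m/d
Retardation R = 1 + ρ_b·K_d/n = 1 + 1.56×3.4/0.33 = 17.07
Contaminant velocity v_c = v/R = 0.5255/17.07 = 0.03078 m/d
t = L/v_c = 141/0.03078 = 4581 d
   = 4581/365 = 12.6 yr

12.6 years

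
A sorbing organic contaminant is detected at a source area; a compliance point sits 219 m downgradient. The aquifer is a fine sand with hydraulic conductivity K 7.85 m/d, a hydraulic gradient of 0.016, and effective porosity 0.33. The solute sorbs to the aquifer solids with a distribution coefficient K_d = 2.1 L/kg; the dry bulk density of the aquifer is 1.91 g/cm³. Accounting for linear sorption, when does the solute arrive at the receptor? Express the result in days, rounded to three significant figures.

7570 days

Darcy flux q = K·i = 7.85 × 0.016 = 0.1256 m/d
v_s = q/n_e = 0.1256/0.33 = 0.3806 m/d
Retardation R = 1 + ρ_b·K_d/n = 1 + 1.91×2.1/0.33 = 13.15
Contaminant velocity v_c = v/R = 0.3806/13.15 = 0.02893 m/d
t = L/v_c = 219/0.02893 = 7569 d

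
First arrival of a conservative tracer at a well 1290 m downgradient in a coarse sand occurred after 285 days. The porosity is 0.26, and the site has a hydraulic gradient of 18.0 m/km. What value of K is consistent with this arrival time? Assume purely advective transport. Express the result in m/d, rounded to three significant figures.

65.4 m/d

v = L / t = 1290 / 285 = 4.526 m/d
K = v · n / i = 4.526 × 0.26 / 0.018 = 65.4 m/d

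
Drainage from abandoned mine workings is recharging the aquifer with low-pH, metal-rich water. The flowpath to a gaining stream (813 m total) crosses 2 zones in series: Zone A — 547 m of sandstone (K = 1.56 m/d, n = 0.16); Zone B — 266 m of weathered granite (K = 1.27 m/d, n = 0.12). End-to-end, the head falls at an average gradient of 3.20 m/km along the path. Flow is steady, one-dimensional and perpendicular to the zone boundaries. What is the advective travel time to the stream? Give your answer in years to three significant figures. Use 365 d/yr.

70.4 years

For zones in series the flux q is common to all zones; the equivalent conductivity is the harmonic (thickness-weighted) mean, K_eq = L_total / Σ(L_j/K_j).
Σ(L/K) = 547/1.56 + 266/1.27 = 350.6 + 209.4 = 560.1 d
K_eq = L_total / Σ(L/K) = 813 / 560.1 = 1.452 m/d
q = K_eq · i = 1.452 × 0.0032 = 0.004645 m/d (same in every zone)
Zone A: v = q/n = 0.004645/0.16 = 0.02903 m/d → t_A = 547/0.02903 = 18840 d
Zone B: v = q/n = 0.004645/0.12 = 0.03871 m/d → t_B = 266/0.03871 = 6872 d
Total t = 18840 + 6872 = 25710 d
   = 25710 / 365 = 70.4 yr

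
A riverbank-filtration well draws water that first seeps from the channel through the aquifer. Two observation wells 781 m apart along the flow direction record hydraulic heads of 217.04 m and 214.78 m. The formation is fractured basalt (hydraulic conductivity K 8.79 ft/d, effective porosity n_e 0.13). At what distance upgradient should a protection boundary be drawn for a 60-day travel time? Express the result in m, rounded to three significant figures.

Hydraulic gradient i = (217.04 − 214.78) / 781 = 2.26 / 781 = 0.002894
K = 8.79 ft/d × 0.3048 = 2.679 m/d
q = Ki = 2.679 × 0.002894 = 0.007753 m/d
v = Ki/n = 2.679·0.002894/0.13 = 0.05964 m/d
L = v × T = 0.05964 × 60 = 3.578 m

3.58 m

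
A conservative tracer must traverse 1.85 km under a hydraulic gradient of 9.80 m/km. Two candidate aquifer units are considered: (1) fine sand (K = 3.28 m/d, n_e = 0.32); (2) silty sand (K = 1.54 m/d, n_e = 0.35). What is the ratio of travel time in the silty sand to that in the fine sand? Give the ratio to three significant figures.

Unit 1 (fine sand): v = 3.28×0.0098/0.32 = 0.1005 m/d, t = 1850/0.1005 = 18420 d
Unit 2 (silty sand): v = 1.54×0.0098/0.35 = 0.04312 m/d, t = 1850/0.04312 = 42900 d
t(silty sand) / t(fine sand) = 42900/18420 = 2.33

2.33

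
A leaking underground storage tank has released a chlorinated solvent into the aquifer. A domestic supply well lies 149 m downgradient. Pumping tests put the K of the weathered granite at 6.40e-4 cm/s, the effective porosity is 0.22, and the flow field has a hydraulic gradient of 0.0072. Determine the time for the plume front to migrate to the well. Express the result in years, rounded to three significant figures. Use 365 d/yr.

22.6 years

K = 6.40e-4 cm/s × 864 = 0.5530 m/d
Darcy flux q = K·i = 0.5530 × 0.0072 = 0.003981 m/d
Seepage velocity v = q / n = 0.003981 / 0.22 = 0.01810 m/d
t = L / v = 149 / 0.01810 = 8233 d
   = 8233 / 365 = 22.6 yr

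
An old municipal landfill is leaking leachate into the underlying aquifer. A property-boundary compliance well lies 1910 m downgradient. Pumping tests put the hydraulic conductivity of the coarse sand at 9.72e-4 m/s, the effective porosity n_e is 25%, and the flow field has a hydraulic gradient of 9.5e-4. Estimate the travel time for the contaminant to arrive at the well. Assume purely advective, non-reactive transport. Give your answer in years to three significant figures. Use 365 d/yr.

16.4 years

K = 9.72e-4 m/s × 86400 s/d = 83.98 m/d
Specific discharge q = 83.98 × 9.5e-4 = 0.07978 m/d
Average linear velocity = 0.07978 / 0.25 = 0.3191 m/d
t = L / v = 1910 / 0.3191 = 5985 d
   = 5985 / 365 = 16.4 yr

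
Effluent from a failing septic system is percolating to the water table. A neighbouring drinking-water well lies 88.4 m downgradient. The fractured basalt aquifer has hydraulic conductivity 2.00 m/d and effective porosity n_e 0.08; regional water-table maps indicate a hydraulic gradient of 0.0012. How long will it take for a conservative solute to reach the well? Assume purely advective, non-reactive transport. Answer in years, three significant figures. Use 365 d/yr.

8.07 years

Darcy flux q = K·i = 2.00 × 0.0012 = 0.002400 m/d
v = Ki/n = 2.00·0.0012/0.08 = 0.03000 m/d
t = L / v = 88.4 / 0.03000 = 2947 d
   = 2947 / 365 = 8.07 yr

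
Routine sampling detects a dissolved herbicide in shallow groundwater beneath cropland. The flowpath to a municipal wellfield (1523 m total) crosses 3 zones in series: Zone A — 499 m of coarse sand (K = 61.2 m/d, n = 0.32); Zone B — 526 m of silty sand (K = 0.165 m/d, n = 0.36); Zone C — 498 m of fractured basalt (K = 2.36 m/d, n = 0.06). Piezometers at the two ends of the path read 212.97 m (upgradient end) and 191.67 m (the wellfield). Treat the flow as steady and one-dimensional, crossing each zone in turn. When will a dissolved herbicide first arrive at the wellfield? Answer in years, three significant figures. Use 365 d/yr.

Total head drop ΔH = 212.97 − 191.67 = 21.30 m
Steady 1-D flow in series ⇒ the Darcy flux q is identical in every zone and the zone head losses add (resistances L/K in series).
Σ(L/K) = 499/61.2 + 526/0.165 + 498/2.36 = 8.154 + 3188 + 211.0 = 3407 d
q = ΔH / Σ(L/K) = 21.30 / 3407 = 0.006252 m/d (same in every zone)
Zone A: v = q/n = 0.006252/0.32 = 0.01954 m/d → t_A = 499/0.01954 = 25540 d
Zone B: v = q/n = 0.006252/0.36 = 0.01737 m/d → t_B = 526/0.01737 = 30290 d
Zone C: v = q/n = 0.006252/0.06 = 0.1042 m/d → t_C = 498/0.1042 = 4779 d
Total t = 25540 + 30290 + 4779 = 60610 d
   = 60610 / 365 = 166 yr

166 years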